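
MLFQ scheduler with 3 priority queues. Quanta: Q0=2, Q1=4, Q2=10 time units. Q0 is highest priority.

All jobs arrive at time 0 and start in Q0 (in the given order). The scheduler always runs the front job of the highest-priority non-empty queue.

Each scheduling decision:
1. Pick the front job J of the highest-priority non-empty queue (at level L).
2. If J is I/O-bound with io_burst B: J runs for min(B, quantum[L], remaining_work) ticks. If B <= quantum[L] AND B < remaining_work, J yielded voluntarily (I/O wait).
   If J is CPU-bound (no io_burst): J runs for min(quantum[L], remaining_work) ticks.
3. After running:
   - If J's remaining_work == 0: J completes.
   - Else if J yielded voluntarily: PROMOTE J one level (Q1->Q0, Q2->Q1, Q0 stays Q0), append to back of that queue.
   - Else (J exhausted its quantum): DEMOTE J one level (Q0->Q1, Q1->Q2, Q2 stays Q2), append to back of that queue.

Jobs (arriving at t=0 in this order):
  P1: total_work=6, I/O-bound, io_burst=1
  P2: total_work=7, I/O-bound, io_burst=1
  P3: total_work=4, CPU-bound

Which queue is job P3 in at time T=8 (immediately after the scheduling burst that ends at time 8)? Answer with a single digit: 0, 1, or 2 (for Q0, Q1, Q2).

t=0-1: P1@Q0 runs 1, rem=5, I/O yield, promote→Q0. Q0=[P2,P3,P1] Q1=[] Q2=[]
t=1-2: P2@Q0 runs 1, rem=6, I/O yield, promote→Q0. Q0=[P3,P1,P2] Q1=[] Q2=[]
t=2-4: P3@Q0 runs 2, rem=2, quantum used, demote→Q1. Q0=[P1,P2] Q1=[P3] Q2=[]
t=4-5: P1@Q0 runs 1, rem=4, I/O yield, promote→Q0. Q0=[P2,P1] Q1=[P3] Q2=[]
t=5-6: P2@Q0 runs 1, rem=5, I/O yield, promote→Q0. Q0=[P1,P2] Q1=[P3] Q2=[]
t=6-7: P1@Q0 runs 1, rem=3, I/O yield, promote→Q0. Q0=[P2,P1] Q1=[P3] Q2=[]
t=7-8: P2@Q0 runs 1, rem=4, I/O yield, promote→Q0. Q0=[P1,P2] Q1=[P3] Q2=[]
t=8-9: P1@Q0 runs 1, rem=2, I/O yield, promote→Q0. Q0=[P2,P1] Q1=[P3] Q2=[]
t=9-10: P2@Q0 runs 1, rem=3, I/O yield, promote→Q0. Q0=[P1,P2] Q1=[P3] Q2=[]
t=10-11: P1@Q0 runs 1, rem=1, I/O yield, promote→Q0. Q0=[P2,P1] Q1=[P3] Q2=[]
t=11-12: P2@Q0 runs 1, rem=2, I/O yield, promote→Q0. Q0=[P1,P2] Q1=[P3] Q2=[]
t=12-13: P1@Q0 runs 1, rem=0, completes. Q0=[P2] Q1=[P3] Q2=[]
t=13-14: P2@Q0 runs 1, rem=1, I/O yield, promote→Q0. Q0=[P2] Q1=[P3] Q2=[]
t=14-15: P2@Q0 runs 1, rem=0, completes. Q0=[] Q1=[P3] Q2=[]
t=15-17: P3@Q1 runs 2, rem=0, completes. Q0=[] Q1=[] Q2=[]

Answer: 1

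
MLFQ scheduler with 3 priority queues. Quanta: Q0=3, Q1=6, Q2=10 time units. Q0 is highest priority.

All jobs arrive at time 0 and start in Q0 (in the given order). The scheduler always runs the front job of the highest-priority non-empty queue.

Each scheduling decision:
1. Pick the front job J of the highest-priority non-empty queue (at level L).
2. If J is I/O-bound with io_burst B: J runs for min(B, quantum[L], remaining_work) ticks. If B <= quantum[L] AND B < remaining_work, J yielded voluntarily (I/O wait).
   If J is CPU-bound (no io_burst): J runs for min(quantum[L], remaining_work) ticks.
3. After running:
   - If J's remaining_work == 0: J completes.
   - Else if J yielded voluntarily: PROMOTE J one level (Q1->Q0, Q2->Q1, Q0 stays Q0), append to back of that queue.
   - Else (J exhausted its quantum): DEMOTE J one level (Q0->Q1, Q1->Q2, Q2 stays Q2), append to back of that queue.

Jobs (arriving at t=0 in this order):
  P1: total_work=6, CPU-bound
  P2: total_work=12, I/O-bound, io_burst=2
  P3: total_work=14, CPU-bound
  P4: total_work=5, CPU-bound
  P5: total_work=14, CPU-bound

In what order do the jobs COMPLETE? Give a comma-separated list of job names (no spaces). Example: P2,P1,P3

t=0-3: P1@Q0 runs 3, rem=3, quantum used, demote→Q1. Q0=[P2,P3,P4,P5] Q1=[P1] Q2=[]
t=3-5: P2@Q0 runs 2, rem=10, I/O yield, promote→Q0. Q0=[P3,P4,P5,P2] Q1=[P1] Q2=[]
t=5-8: P3@Q0 runs 3, rem=11, quantum used, demote→Q1. Q0=[P4,P5,P2] Q1=[P1,P3] Q2=[]
t=8-11: P4@Q0 runs 3, rem=2, quantum used, demote→Q1. Q0=[P5,P2] Q1=[P1,P3,P4] Q2=[]
t=11-14: P5@Q0 runs 3, rem=11, quantum used, demote→Q1. Q0=[P2] Q1=[P1,P3,P4,P5] Q2=[]
t=14-16: P2@Q0 runs 2, rem=8, I/O yield, promote→Q0. Q0=[P2] Q1=[P1,P3,P4,P5] Q2=[]
t=16-18: P2@Q0 runs 2, rem=6, I/O yield, promote→Q0. Q0=[P2] Q1=[P1,P3,P4,P5] Q2=[]
t=18-20: P2@Q0 runs 2, rem=4, I/O yield, promote→Q0. Q0=[P2] Q1=[P1,P3,P4,P5] Q2=[]
t=20-22: P2@Q0 runs 2, rem=2, I/O yield, promote→Q0. Q0=[P2] Q1=[P1,P3,P4,P5] Q2=[]
t=22-24: P2@Q0 runs 2, rem=0, completes. Q0=[] Q1=[P1,P3,P4,P5] Q2=[]
t=24-27: P1@Q1 runs 3, rem=0, completes. Q0=[] Q1=[P3,P4,P5] Q2=[]
t=27-33: P3@Q1 runs 6, rem=5, quantum used, demote→Q2. Q0=[] Q1=[P4,P5] Q2=[P3]
t=33-35: P4@Q1 runs 2, rem=0, completes. Q0=[] Q1=[P5] Q2=[P3]
t=35-41: P5@Q1 runs 6, rem=5, quantum used, demote→Q2. Q0=[] Q1=[] Q2=[P3,P5]
t=41-46: P3@Q2 runs 5, rem=0, completes. Q0=[] Q1=[] Q2=[P5]
t=46-51: P5@Q2 runs 5, rem=0, completes. Q0=[] Q1=[] Q2=[]

Answer: P2,P1,P4,P3,P5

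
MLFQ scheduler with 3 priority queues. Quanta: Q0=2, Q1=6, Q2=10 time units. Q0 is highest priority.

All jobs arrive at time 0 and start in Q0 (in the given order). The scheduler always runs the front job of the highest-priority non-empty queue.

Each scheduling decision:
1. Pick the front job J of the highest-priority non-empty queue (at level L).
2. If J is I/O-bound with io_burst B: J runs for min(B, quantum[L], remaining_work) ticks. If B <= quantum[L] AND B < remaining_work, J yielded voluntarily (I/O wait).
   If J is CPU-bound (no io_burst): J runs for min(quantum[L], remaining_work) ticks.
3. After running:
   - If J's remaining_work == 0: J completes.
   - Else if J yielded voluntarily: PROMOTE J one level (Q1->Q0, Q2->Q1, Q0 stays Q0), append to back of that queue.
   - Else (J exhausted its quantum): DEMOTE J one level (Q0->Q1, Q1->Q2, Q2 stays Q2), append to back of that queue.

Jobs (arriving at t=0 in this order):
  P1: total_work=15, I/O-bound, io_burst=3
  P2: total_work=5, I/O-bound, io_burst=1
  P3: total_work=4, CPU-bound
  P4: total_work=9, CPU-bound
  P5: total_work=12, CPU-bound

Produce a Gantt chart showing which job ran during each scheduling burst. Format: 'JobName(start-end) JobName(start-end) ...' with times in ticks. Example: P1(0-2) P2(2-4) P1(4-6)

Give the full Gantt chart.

Answer: P1(0-2) P2(2-3) P3(3-5) P4(5-7) P5(7-9) P2(9-10) P2(10-11) P2(11-12) P2(12-13) P1(13-16) P1(16-18) P3(18-20) P4(20-26) P5(26-32) P1(32-35) P1(35-37) P1(37-40) P4(40-41) P5(41-45)

Derivation:
t=0-2: P1@Q0 runs 2, rem=13, quantum used, demote→Q1. Q0=[P2,P3,P4,P5] Q1=[P1] Q2=[]
t=2-3: P2@Q0 runs 1, rem=4, I/O yield, promote→Q0. Q0=[P3,P4,P5,P2] Q1=[P1] Q2=[]
t=3-5: P3@Q0 runs 2, rem=2, quantum used, demote→Q1. Q0=[P4,P5,P2] Q1=[P1,P3] Q2=[]
t=5-7: P4@Q0 runs 2, rem=7, quantum used, demote→Q1. Q0=[P5,P2] Q1=[P1,P3,P4] Q2=[]
t=7-9: P5@Q0 runs 2, rem=10, quantum used, demote→Q1. Q0=[P2] Q1=[P1,P3,P4,P5] Q2=[]
t=9-10: P2@Q0 runs 1, rem=3, I/O yield, promote→Q0. Q0=[P2] Q1=[P1,P3,P4,P5] Q2=[]
t=10-11: P2@Q0 runs 1, rem=2, I/O yield, promote→Q0. Q0=[P2] Q1=[P1,P3,P4,P5] Q2=[]
t=11-12: P2@Q0 runs 1, rem=1, I/O yield, promote→Q0. Q0=[P2] Q1=[P1,P3,P4,P5] Q2=[]
t=12-13: P2@Q0 runs 1, rem=0, completes. Q0=[] Q1=[P1,P3,P4,P5] Q2=[]
t=13-16: P1@Q1 runs 3, rem=10, I/O yield, promote→Q0. Q0=[P1] Q1=[P3,P4,P5] Q2=[]
t=16-18: P1@Q0 runs 2, rem=8, quantum used, demote→Q1. Q0=[] Q1=[P3,P4,P5,P1] Q2=[]
t=18-20: P3@Q1 runs 2, rem=0, completes. Q0=[] Q1=[P4,P5,P1] Q2=[]
t=20-26: P4@Q1 runs 6, rem=1, quantum used, demote→Q2. Q0=[] Q1=[P5,P1] Q2=[P4]
t=26-32: P5@Q1 runs 6, rem=4, quantum used, demote→Q2. Q0=[] Q1=[P1] Q2=[P4,P5]
t=32-35: P1@Q1 runs 3, rem=5, I/O yield, promote→Q0. Q0=[P1] Q1=[] Q2=[P4,P5]
t=35-37: P1@Q0 runs 2, rem=3, quantum used, demote→Q1. Q0=[] Q1=[P1] Q2=[P4,P5]
t=37-40: P1@Q1 runs 3, rem=0, completes. Q0=[] Q1=[] Q2=[P4,P5]
t=40-41: P4@Q2 runs 1, rem=0, completes. Q0=[] Q1=[] Q2=[P5]
t=41-45: P5@Q2 runs 4, rem=0, completes. Q0=[] Q1=[] Q2=[]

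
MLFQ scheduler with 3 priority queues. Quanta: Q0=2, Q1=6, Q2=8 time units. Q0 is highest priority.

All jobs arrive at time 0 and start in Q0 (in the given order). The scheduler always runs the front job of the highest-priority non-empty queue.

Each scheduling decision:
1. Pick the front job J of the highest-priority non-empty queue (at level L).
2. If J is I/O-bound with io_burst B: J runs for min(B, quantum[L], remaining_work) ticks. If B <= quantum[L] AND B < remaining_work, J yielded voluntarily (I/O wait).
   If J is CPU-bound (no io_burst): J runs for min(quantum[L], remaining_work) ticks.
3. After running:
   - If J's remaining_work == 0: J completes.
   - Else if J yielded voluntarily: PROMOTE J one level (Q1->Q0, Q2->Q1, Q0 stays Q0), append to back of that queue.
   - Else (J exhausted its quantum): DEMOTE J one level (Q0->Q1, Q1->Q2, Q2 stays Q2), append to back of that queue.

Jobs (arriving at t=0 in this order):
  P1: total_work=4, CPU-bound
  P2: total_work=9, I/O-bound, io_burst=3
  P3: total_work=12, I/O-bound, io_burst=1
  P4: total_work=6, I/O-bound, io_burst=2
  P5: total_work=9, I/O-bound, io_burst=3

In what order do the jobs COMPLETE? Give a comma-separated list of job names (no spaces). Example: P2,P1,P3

t=0-2: P1@Q0 runs 2, rem=2, quantum used, demote→Q1. Q0=[P2,P3,P4,P5] Q1=[P1] Q2=[]
t=2-4: P2@Q0 runs 2, rem=7, quantum used, demote→Q1. Q0=[P3,P4,P5] Q1=[P1,P2] Q2=[]
t=4-5: P3@Q0 runs 1, rem=11, I/O yield, promote→Q0. Q0=[P4,P5,P3] Q1=[P1,P2] Q2=[]
t=5-7: P4@Q0 runs 2, rem=4, I/O yield, promote→Q0. Q0=[P5,P3,P4] Q1=[P1,P2] Q2=[]
t=7-9: P5@Q0 runs 2, rem=7, quantum used, demote→Q1. Q0=[P3,P4] Q1=[P1,P2,P5] Q2=[]
t=9-10: P3@Q0 runs 1, rem=10, I/O yield, promote→Q0. Q0=[P4,P3] Q1=[P1,P2,P5] Q2=[]
t=10-12: P4@Q0 runs 2, rem=2, I/O yield, promote→Q0. Q0=[P3,P4] Q1=[P1,P2,P5] Q2=[]
t=12-13: P3@Q0 runs 1, rem=9, I/O yield, promote→Q0. Q0=[P4,P3] Q1=[P1,P2,P5] Q2=[]
t=13-15: P4@Q0 runs 2, rem=0, completes. Q0=[P3] Q1=[P1,P2,P5] Q2=[]
t=15-16: P3@Q0 runs 1, rem=8, I/O yield, promote→Q0. Q0=[P3] Q1=[P1,P2,P5] Q2=[]
t=16-17: P3@Q0 runs 1, rem=7, I/O yield, promote→Q0. Q0=[P3] Q1=[P1,P2,P5] Q2=[]
t=17-18: P3@Q0 runs 1, rem=6, I/O yield, promote→Q0. Q0=[P3] Q1=[P1,P2,P5] Q2=[]
t=18-19: P3@Q0 runs 1, rem=5, I/O yield, promote→Q0. Q0=[P3] Q1=[P1,P2,P5] Q2=[]
t=19-20: P3@Q0 runs 1, rem=4, I/O yield, promote→Q0. Q0=[P3] Q1=[P1,P2,P5] Q2=[]
t=20-21: P3@Q0 runs 1, rem=3, I/O yield, promote→Q0. Q0=[P3] Q1=[P1,P2,P5] Q2=[]
t=21-22: P3@Q0 runs 1, rem=2, I/O yield, promote→Q0. Q0=[P3] Q1=[P1,P2,P5] Q2=[]
t=22-23: P3@Q0 runs 1, rem=1, I/O yield, promote→Q0. Q0=[P3] Q1=[P1,P2,P5] Q2=[]
t=23-24: P3@Q0 runs 1, rem=0, completes. Q0=[] Q1=[P1,P2,P5] Q2=[]
t=24-26: P1@Q1 runs 2, rem=0, completes. Q0=[] Q1=[P2,P5] Q2=[]
t=26-29: P2@Q1 runs 3, rem=4, I/O yield, promote→Q0. Q0=[P2] Q1=[P5] Q2=[]
t=29-31: P2@Q0 runs 2, rem=2, quantum used, demote→Q1. Q0=[] Q1=[P5,P2] Q2=[]
t=31-34: P5@Q1 runs 3, rem=4, I/O yield, promote→Q0. Q0=[P5] Q1=[P2] Q2=[]
t=34-36: P5@Q0 runs 2, rem=2, quantum used, demote→Q1. Q0=[] Q1=[P2,P5] Q2=[]
t=36-38: P2@Q1 runs 2, rem=0, completes. Q0=[] Q1=[P5] Q2=[]
t=38-40: P5@Q1 runs 2, rem=0, completes. Q0=[] Q1=[] Q2=[]

Answer: P4,P3,P1,P2,P5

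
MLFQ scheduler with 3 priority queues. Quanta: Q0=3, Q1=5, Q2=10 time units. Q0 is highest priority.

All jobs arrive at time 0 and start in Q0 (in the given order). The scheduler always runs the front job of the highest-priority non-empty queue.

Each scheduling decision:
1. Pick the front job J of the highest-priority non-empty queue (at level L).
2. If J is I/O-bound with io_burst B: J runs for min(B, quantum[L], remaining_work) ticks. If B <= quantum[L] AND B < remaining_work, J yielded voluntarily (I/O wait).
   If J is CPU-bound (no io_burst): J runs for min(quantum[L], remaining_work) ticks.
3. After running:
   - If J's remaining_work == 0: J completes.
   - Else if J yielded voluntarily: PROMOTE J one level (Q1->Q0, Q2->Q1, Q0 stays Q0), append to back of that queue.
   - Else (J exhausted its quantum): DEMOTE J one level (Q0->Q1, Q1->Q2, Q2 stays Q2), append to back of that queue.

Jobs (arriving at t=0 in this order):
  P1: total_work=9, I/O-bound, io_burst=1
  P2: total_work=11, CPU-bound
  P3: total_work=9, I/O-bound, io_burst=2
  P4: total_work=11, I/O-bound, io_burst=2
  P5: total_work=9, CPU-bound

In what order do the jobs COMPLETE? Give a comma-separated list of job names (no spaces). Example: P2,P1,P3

t=0-1: P1@Q0 runs 1, rem=8, I/O yield, promote→Q0. Q0=[P2,P3,P4,P5,P1] Q1=[] Q2=[]
t=1-4: P2@Q0 runs 3, rem=8, quantum used, demote→Q1. Q0=[P3,P4,P5,P1] Q1=[P2] Q2=[]
t=4-6: P3@Q0 runs 2, rem=7, I/O yield, promote→Q0. Q0=[P4,P5,P1,P3] Q1=[P2] Q2=[]
t=6-8: P4@Q0 runs 2, rem=9, I/O yield, promote→Q0. Q0=[P5,P1,P3,P4] Q1=[P2] Q2=[]
t=8-11: P5@Q0 runs 3, rem=6, quantum used, demote→Q1. Q0=[P1,P3,P4] Q1=[P2,P5] Q2=[]
t=11-12: P1@Q0 runs 1, rem=7, I/O yield, promote→Q0. Q0=[P3,P4,P1] Q1=[P2,P5] Q2=[]
t=12-14: P3@Q0 runs 2, rem=5, I/O yield, promote→Q0. Q0=[P4,P1,P3] Q1=[P2,P5] Q2=[]
t=14-16: P4@Q0 runs 2, rem=7, I/O yield, promote→Q0. Q0=[P1,P3,P4] Q1=[P2,P5] Q2=[]
t=16-17: P1@Q0 runs 1, rem=6, I/O yield, promote→Q0. Q0=[P3,P4,P1] Q1=[P2,P5] Q2=[]
t=17-19: P3@Q0 runs 2, rem=3, I/O yield, promote→Q0. Q0=[P4,P1,P3] Q1=[P2,P5] Q2=[]
t=19-21: P4@Q0 runs 2, rem=5, I/O yield, promote→Q0. Q0=[P1,P3,P4] Q1=[P2,P5] Q2=[]
t=21-22: P1@Q0 runs 1, rem=5, I/O yield, promote→Q0. Q0=[P3,P4,P1] Q1=[P2,P5] Q2=[]
t=22-24: P3@Q0 runs 2, rem=1, I/O yield, promote→Q0. Q0=[P4,P1,P3] Q1=[P2,P5] Q2=[]
t=24-26: P4@Q0 runs 2, rem=3, I/O yield, promote→Q0. Q0=[P1,P3,P4] Q1=[P2,P5] Q2=[]
t=26-27: P1@Q0 runs 1, rem=4, I/O yield, promote→Q0. Q0=[P3,P4,P1] Q1=[P2,P5] Q2=[]
t=27-28: P3@Q0 runs 1, rem=0, completes. Q0=[P4,P1] Q1=[P2,P5] Q2=[]
t=28-30: P4@Q0 runs 2, rem=1, I/O yield, promote→Q0. Q0=[P1,P4] Q1=[P2,P5] Q2=[]
t=30-31: P1@Q0 runs 1, rem=3, I/O yield, promote→Q0. Q0=[P4,P1] Q1=[P2,P5] Q2=[]
t=31-32: P4@Q0 runs 1, rem=0, completes. Q0=[P1] Q1=[P2,P5] Q2=[]
t=32-33: P1@Q0 runs 1, rem=2, I/O yield, promote→Q0. Q0=[P1] Q1=[P2,P5] Q2=[]
t=33-34: P1@Q0 runs 1, rem=1, I/O yield, promote→Q0. Q0=[P1] Q1=[P2,P5] Q2=[]
t=34-35: P1@Q0 runs 1, rem=0, completes. Q0=[] Q1=[P2,P5] Q2=[]
t=35-40: P2@Q1 runs 5, rem=3, quantum used, demote→Q2. Q0=[] Q1=[P5] Q2=[P2]
t=40-45: P5@Q1 runs 5, rem=1, quantum used, demote→Q2. Q0=[] Q1=[] Q2=[P2,P5]
t=45-48: P2@Q2 runs 3, rem=0, completes. Q0=[] Q1=[] Q2=[P5]
t=48-49: P5@Q2 runs 1, rem=0, completes. Q0=[] Q1=[] Q2=[]

Answer: P3,P4,P1,P2,P5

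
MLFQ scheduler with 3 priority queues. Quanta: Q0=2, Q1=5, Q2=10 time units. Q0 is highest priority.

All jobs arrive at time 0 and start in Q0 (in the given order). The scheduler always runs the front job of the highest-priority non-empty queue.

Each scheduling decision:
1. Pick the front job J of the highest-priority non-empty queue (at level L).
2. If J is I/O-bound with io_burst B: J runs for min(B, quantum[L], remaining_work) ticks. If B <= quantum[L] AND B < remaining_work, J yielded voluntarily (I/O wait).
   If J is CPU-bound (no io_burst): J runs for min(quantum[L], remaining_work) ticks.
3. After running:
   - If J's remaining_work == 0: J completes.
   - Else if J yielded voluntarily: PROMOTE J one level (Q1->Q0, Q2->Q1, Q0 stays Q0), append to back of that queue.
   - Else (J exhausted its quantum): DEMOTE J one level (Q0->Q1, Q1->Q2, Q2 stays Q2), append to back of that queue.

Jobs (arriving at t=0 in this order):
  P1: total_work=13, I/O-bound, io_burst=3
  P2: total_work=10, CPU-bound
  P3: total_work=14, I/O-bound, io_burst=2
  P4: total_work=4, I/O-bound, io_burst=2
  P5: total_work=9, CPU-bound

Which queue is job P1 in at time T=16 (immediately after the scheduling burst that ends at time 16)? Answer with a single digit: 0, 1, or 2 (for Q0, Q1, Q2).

Answer: 1

Derivation:
t=0-2: P1@Q0 runs 2, rem=11, quantum used, demote→Q1. Q0=[P2,P3,P4,P5] Q1=[P1] Q2=[]
t=2-4: P2@Q0 runs 2, rem=8, quantum used, demote→Q1. Q0=[P3,P4,P5] Q1=[P1,P2] Q2=[]
t=4-6: P3@Q0 runs 2, rem=12, I/O yield, promote→Q0. Q0=[P4,P5,P3] Q1=[P1,P2] Q2=[]
t=6-8: P4@Q0 runs 2, rem=2, I/O yield, promote→Q0. Q0=[P5,P3,P4] Q1=[P1,P2] Q2=[]
t=8-10: P5@Q0 runs 2, rem=7, quantum used, demote→Q1. Q0=[P3,P4] Q1=[P1,P2,P5] Q2=[]
t=10-12: P3@Q0 runs 2, rem=10, I/O yield, promote→Q0. Q0=[P4,P3] Q1=[P1,P2,P5] Q2=[]
t=12-14: P4@Q0 runs 2, rem=0, completes. Q0=[P3] Q1=[P1,P2,P5] Q2=[]
t=14-16: P3@Q0 runs 2, rem=8, I/O yield, promote→Q0. Q0=[P3] Q1=[P1,P2,P5] Q2=[]
t=16-18: P3@Q0 runs 2, rem=6, I/O yield, promote→Q0. Q0=[P3] Q1=[P1,P2,P5] Q2=[]
t=18-20: P3@Q0 runs 2, rem=4, I/O yield, promote→Q0. Q0=[P3] Q1=[P1,P2,P5] Q2=[]
t=20-22: P3@Q0 runs 2, rem=2, I/O yield, promote→Q0. Q0=[P3] Q1=[P1,P2,P5] Q2=[]
t=22-24: P3@Q0 runs 2, rem=0, completes. Q0=[] Q1=[P1,P2,P5] Q2=[]
t=24-27: P1@Q1 runs 3, rem=8, I/O yield, promote→Q0. Q0=[P1] Q1=[P2,P5] Q2=[]
t=27-29: P1@Q0 runs 2, rem=6, quantum used, demote→Q1. Q0=[] Q1=[P2,P5,P1] Q2=[]
t=29-34: P2@Q1 runs 5, rem=3, quantum used, demote→Q2. Q0=[] Q1=[P5,P1] Q2=[P2]
t=34-39: P5@Q1 runs 5, rem=2, quantum used, demote→Q2. Q0=[] Q1=[P1] Q2=[P2,P5]
t=39-42: P1@Q1 runs 3, rem=3, I/O yield, promote→Q0. Q0=[P1] Q1=[] Q2=[P2,P5]
t=42-44: P1@Q0 runs 2, rem=1, quantum used, demote→Q1. Q0=[] Q1=[P1] Q2=[P2,P5]
t=44-45: P1@Q1 runs 1, rem=0, completes. Q0=[] Q1=[] Q2=[P2,P5]
t=45-48: P2@Q2 runs 3, rem=0, completes. Q0=[] Q1=[] Q2=[P5]
t=48-50: P5@Q2 runs 2, rem=0, completes. Q0=[] Q1=[] Q2=[]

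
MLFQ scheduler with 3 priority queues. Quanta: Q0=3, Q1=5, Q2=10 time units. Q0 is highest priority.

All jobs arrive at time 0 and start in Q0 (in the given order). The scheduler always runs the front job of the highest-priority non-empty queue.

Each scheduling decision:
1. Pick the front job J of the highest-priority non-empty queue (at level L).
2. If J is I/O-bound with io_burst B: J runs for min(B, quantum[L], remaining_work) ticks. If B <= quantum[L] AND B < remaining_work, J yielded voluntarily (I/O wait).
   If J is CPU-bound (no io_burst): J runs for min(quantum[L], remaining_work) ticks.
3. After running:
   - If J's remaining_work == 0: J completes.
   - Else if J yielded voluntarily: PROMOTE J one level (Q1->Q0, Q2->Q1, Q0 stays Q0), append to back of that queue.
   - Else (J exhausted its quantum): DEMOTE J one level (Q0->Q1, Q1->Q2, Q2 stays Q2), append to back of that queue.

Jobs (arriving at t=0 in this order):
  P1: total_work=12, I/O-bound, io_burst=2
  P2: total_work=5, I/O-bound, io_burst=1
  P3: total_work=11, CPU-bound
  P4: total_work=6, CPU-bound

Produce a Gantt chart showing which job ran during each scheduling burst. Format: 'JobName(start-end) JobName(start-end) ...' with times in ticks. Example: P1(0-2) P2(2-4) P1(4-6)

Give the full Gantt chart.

Answer: P1(0-2) P2(2-3) P3(3-6) P4(6-9) P1(9-11) P2(11-12) P1(12-14) P2(14-15) P1(15-17) P2(17-18) P1(18-20) P2(20-21) P1(21-23) P3(23-28) P4(28-31) P3(31-34)

Derivation:
t=0-2: P1@Q0 runs 2, rem=10, I/O yield, promote→Q0. Q0=[P2,P3,P4,P1] Q1=[] Q2=[]
t=2-3: P2@Q0 runs 1, rem=4, I/O yield, promote→Q0. Q0=[P3,P4,P1,P2] Q1=[] Q2=[]
t=3-6: P3@Q0 runs 3, rem=8, quantum used, demote→Q1. Q0=[P4,P1,P2] Q1=[P3] Q2=[]
t=6-9: P4@Q0 runs 3, rem=3, quantum used, demote→Q1. Q0=[P1,P2] Q1=[P3,P4] Q2=[]
t=9-11: P1@Q0 runs 2, rem=8, I/O yield, promote→Q0. Q0=[P2,P1] Q1=[P3,P4] Q2=[]
t=11-12: P2@Q0 runs 1, rem=3, I/O yield, promote→Q0. Q0=[P1,P2] Q1=[P3,P4] Q2=[]
t=12-14: P1@Q0 runs 2, rem=6, I/O yield, promote→Q0. Q0=[P2,P1] Q1=[P3,P4] Q2=[]
t=14-15: P2@Q0 runs 1, rem=2, I/O yield, promote→Q0. Q0=[P1,P2] Q1=[P3,P4] Q2=[]
t=15-17: P1@Q0 runs 2, rem=4, I/O yield, promote→Q0. Q0=[P2,P1] Q1=[P3,P4] Q2=[]
t=17-18: P2@Q0 runs 1, rem=1, I/O yield, promote→Q0. Q0=[P1,P2] Q1=[P3,P4] Q2=[]
t=18-20: P1@Q0 runs 2, rem=2, I/O yield, promote→Q0. Q0=[P2,P1] Q1=[P3,P4] Q2=[]
t=20-21: P2@Q0 runs 1, rem=0, completes. Q0=[P1] Q1=[P3,P4] Q2=[]
t=21-23: P1@Q0 runs 2, rem=0, completes. Q0=[] Q1=[P3,P4] Q2=[]
t=23-28: P3@Q1 runs 5, rem=3, quantum used, demote→Q2. Q0=[] Q1=[P4] Q2=[P3]
t=28-31: P4@Q1 runs 3, rem=0, completes. Q0=[] Q1=[] Q2=[P3]
t=31-34: P3@Q2 runs 3, rem=0, completes. Q0=[] Q1=[] Q2=[]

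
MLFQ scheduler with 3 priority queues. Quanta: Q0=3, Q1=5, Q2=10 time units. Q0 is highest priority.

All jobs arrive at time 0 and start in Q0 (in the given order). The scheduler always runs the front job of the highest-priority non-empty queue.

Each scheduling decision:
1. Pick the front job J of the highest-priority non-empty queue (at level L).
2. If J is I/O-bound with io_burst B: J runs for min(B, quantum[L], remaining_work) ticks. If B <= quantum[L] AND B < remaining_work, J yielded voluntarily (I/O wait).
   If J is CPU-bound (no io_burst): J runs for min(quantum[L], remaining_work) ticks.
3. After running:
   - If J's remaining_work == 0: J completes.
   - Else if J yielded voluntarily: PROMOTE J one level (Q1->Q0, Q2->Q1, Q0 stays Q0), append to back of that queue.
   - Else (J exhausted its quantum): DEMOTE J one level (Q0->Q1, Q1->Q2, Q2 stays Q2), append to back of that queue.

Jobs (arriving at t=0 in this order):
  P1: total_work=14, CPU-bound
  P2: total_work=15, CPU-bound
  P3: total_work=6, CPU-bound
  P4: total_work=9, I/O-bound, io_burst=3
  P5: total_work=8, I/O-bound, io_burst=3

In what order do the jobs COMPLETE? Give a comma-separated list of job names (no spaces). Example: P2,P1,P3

t=0-3: P1@Q0 runs 3, rem=11, quantum used, demote→Q1. Q0=[P2,P3,P4,P5] Q1=[P1] Q2=[]
t=3-6: P2@Q0 runs 3, rem=12, quantum used, demote→Q1. Q0=[P3,P4,P5] Q1=[P1,P2] Q2=[]
t=6-9: P3@Q0 runs 3, rem=3, quantum used, demote→Q1. Q0=[P4,P5] Q1=[P1,P2,P3] Q2=[]
t=9-12: P4@Q0 runs 3, rem=6, I/O yield, promote→Q0. Q0=[P5,P4] Q1=[P1,P2,P3] Q2=[]
t=12-15: P5@Q0 runs 3, rem=5, I/O yield, promote→Q0. Q0=[P4,P5] Q1=[P1,P2,P3] Q2=[]
t=15-18: P4@Q0 runs 3, rem=3, I/O yield, promote→Q0. Q0=[P5,P4] Q1=[P1,P2,P3] Q2=[]
t=18-21: P5@Q0 runs 3, rem=2, I/O yield, promote→Q0. Q0=[P4,P5] Q1=[P1,P2,P3] Q2=[]
t=21-24: P4@Q0 runs 3, rem=0, completes. Q0=[P5] Q1=[P1,P2,P3] Q2=[]
t=24-26: P5@Q0 runs 2, rem=0, completes. Q0=[] Q1=[P1,P2,P3] Q2=[]
t=26-31: P1@Q1 runs 5, rem=6, quantum used, demote→Q2. Q0=[] Q1=[P2,P3] Q2=[P1]
t=31-36: P2@Q1 runs 5, rem=7, quantum used, demote→Q2. Q0=[] Q1=[P3] Q2=[P1,P2]
t=36-39: P3@Q1 runs 3, rem=0, completes. Q0=[] Q1=[] Q2=[P1,P2]
t=39-45: P1@Q2 runs 6, rem=0, completes. Q0=[] Q1=[] Q2=[P2]
t=45-52: P2@Q2 runs 7, rem=0, completes. Q0=[] Q1=[] Q2=[]

Answer: P4,P5,P3,P1,P2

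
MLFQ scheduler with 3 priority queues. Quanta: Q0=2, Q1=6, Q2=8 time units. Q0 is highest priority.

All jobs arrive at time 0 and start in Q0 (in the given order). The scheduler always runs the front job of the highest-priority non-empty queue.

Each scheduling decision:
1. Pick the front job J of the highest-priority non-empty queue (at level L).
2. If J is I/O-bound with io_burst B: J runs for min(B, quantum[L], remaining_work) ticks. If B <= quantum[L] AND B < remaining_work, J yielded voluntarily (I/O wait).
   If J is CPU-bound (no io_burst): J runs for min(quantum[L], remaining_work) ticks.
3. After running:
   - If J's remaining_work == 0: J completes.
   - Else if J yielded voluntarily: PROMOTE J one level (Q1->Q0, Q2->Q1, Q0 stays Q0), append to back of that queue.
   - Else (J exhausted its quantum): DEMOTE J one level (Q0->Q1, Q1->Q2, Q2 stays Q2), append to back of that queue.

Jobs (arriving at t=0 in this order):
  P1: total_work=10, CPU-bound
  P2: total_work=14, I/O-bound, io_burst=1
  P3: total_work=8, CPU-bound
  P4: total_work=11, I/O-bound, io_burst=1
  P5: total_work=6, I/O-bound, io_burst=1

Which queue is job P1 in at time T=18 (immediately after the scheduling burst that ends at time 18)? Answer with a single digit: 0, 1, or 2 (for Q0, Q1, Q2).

t=0-2: P1@Q0 runs 2, rem=8, quantum used, demote→Q1. Q0=[P2,P3,P4,P5] Q1=[P1] Q2=[]
t=2-3: P2@Q0 runs 1, rem=13, I/O yield, promote→Q0. Q0=[P3,P4,P5,P2] Q1=[P1] Q2=[]
t=3-5: P3@Q0 runs 2, rem=6, quantum used, demote→Q1. Q0=[P4,P5,P2] Q1=[P1,P3] Q2=[]
t=5-6: P4@Q0 runs 1, rem=10, I/O yield, promote→Q0. Q0=[P5,P2,P4] Q1=[P1,P3] Q2=[]
t=6-7: P5@Q0 runs 1, rem=5, I/O yield, promote→Q0. Q0=[P2,P4,P5] Q1=[P1,P3] Q2=[]
t=7-8: P2@Q0 runs 1, rem=12, I/O yield, promote→Q0. Q0=[P4,P5,P2] Q1=[P1,P3] Q2=[]
t=8-9: P4@Q0 runs 1, rem=9, I/O yield, promote→Q0. Q0=[P5,P2,P4] Q1=[P1,P3] Q2=[]
t=9-10: P5@Q0 runs 1, rem=4, I/O yield, promote→Q0. Q0=[P2,P4,P5] Q1=[P1,P3] Q2=[]
t=10-11: P2@Q0 runs 1, rem=11, I/O yield, promote→Q0. Q0=[P4,P5,P2] Q1=[P1,P3] Q2=[]
t=11-12: P4@Q0 runs 1, rem=8, I/O yield, promote→Q0. Q0=[P5,P2,P4] Q1=[P1,P3] Q2=[]
t=12-13: P5@Q0 runs 1, rem=3, I/O yield, promote→Q0. Q0=[P2,P4,P5] Q1=[P1,P3] Q2=[]
t=13-14: P2@Q0 runs 1, rem=10, I/O yield, promote→Q0. Q0=[P4,P5,P2] Q1=[P1,P3] Q2=[]
t=14-15: P4@Q0 runs 1, rem=7, I/O yield, promote→Q0. Q0=[P5,P2,P4] Q1=[P1,P3] Q2=[]
t=15-16: P5@Q0 runs 1, rem=2, I/O yield, promote→Q0. Q0=[P2,P4,P5] Q1=[P1,P3] Q2=[]
t=16-17: P2@Q0 runs 1, rem=9, I/O yield, promote→Q0. Q0=[P4,P5,P2] Q1=[P1,P3] Q2=[]
t=17-18: P4@Q0 runs 1, rem=6, I/O yield, promote→Q0. Q0=[P5,P2,P4] Q1=[P1,P3] Q2=[]
t=18-19: P5@Q0 runs 1, rem=1, I/O yield, promote→Q0. Q0=[P2,P4,P5] Q1=[P1,P3] Q2=[]
t=19-20: P2@Q0 runs 1, rem=8, I/O yield, promote→Q0. Q0=[P4,P5,P2] Q1=[P1,P3] Q2=[]
t=20-21: P4@Q0 runs 1, rem=5, I/O yield, promote→Q0. Q0=[P5,P2,P4] Q1=[P1,P3] Q2=[]
t=21-22: P5@Q0 runs 1, rem=0, completes. Q0=[P2,P4] Q1=[P1,P3] Q2=[]
t=22-23: P2@Q0 runs 1, rem=7, I/O yield, promote→Q0. Q0=[P4,P2] Q1=[P1,P3] Q2=[]
t=23-24: P4@Q0 runs 1, rem=4, I/O yield, promote→Q0. Q0=[P2,P4] Q1=[P1,P3] Q2=[]
t=24-25: P2@Q0 runs 1, rem=6, I/O yield, promote→Q0. Q0=[P4,P2] Q1=[P1,P3] Q2=[]
t=25-26: P4@Q0 runs 1, rem=3, I/O yield, promote→Q0. Q0=[P2,P4] Q1=[P1,P3] Q2=[]
t=26-27: P2@Q0 runs 1, rem=5, I/O yield, promote→Q0. Q0=[P4,P2] Q1=[P1,P3] Q2=[]
t=27-28: P4@Q0 runs 1, rem=2, I/O yield, promote→Q0. Q0=[P2,P4] Q1=[P1,P3] Q2=[]
t=28-29: P2@Q0 runs 1, rem=4, I/O yield, promote→Q0. Q0=[P4,P2] Q1=[P1,P3] Q2=[]
t=29-30: P4@Q0 runs 1, rem=1, I/O yield, promote→Q0. Q0=[P2,P4] Q1=[P1,P3] Q2=[]
t=30-31: P2@Q0 runs 1, rem=3, I/O yield, promote→Q0. Q0=[P4,P2] Q1=[P1,P3] Q2=[]
t=31-32: P4@Q0 runs 1, rem=0, completes. Q0=[P2] Q1=[P1,P3] Q2=[]
t=32-33: P2@Q0 runs 1, rem=2, I/O yield, promote→Q0. Q0=[P2] Q1=[P1,P3] Q2=[]
t=33-34: P2@Q0 runs 1, rem=1, I/O yield, promote→Q0. Q0=[P2] Q1=[P1,P3] Q2=[]
t=34-35: P2@Q0 runs 1, rem=0, completes. Q0=[] Q1=[P1,P3] Q2=[]
t=35-41: P1@Q1 runs 6, rem=2, quantum used, demote→Q2. Q0=[] Q1=[P3] Q2=[P1]
t=41-47: P3@Q1 runs 6, rem=0, completes. Q0=[] Q1=[] Q2=[P1]
t=47-49: P1@Q2 runs 2, rem=0, completes. Q0=[] Q1=[] Q2=[]

Answer: 1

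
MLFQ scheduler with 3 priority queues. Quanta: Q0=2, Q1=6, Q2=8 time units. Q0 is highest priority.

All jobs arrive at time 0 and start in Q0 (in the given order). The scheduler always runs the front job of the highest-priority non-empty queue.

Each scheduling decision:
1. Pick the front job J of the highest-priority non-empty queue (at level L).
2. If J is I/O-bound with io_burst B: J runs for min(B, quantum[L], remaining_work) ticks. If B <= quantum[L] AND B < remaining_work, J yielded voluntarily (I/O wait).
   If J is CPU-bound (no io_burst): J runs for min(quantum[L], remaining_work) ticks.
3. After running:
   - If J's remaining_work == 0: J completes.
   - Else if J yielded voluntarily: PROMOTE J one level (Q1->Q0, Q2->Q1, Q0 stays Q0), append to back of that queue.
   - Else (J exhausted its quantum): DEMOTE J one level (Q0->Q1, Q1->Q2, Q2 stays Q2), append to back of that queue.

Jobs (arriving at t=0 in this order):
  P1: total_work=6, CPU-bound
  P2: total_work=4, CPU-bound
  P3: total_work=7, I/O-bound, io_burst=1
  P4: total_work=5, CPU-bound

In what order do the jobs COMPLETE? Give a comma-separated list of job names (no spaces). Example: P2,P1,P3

Answer: P3,P1,P2,P4

Derivation:
t=0-2: P1@Q0 runs 2, rem=4, quantum used, demote→Q1. Q0=[P2,P3,P4] Q1=[P1] Q2=[]
t=2-4: P2@Q0 runs 2, rem=2, quantum used, demote→Q1. Q0=[P3,P4] Q1=[P1,P2] Q2=[]
t=4-5: P3@Q0 runs 1, rem=6, I/O yield, promote→Q0. Q0=[P4,P3] Q1=[P1,P2] Q2=[]
t=5-7: P4@Q0 runs 2, rem=3, quantum used, demote→Q1. Q0=[P3] Q1=[P1,P2,P4] Q2=[]
t=7-8: P3@Q0 runs 1, rem=5, I/O yield, promote→Q0. Q0=[P3] Q1=[P1,P2,P4] Q2=[]
t=8-9: P3@Q0 runs 1, rem=4, I/O yield, promote→Q0. Q0=[P3] Q1=[P1,P2,P4] Q2=[]
t=9-10: P3@Q0 runs 1, rem=3, I/O yield, promote→Q0. Q0=[P3] Q1=[P1,P2,P4] Q2=[]
t=10-11: P3@Q0 runs 1, rem=2, I/O yield, promote→Q0. Q0=[P3] Q1=[P1,P2,P4] Q2=[]
t=11-12: P3@Q0 runs 1, rem=1, I/O yield, promote→Q0. Q0=[P3] Q1=[P1,P2,P4] Q2=[]
t=12-13: P3@Q0 runs 1, rem=0, completes. Q0=[] Q1=[P1,P2,P4] Q2=[]
t=13-17: P1@Q1 runs 4, rem=0, completes. Q0=[] Q1=[P2,P4] Q2=[]
t=17-19: P2@Q1 runs 2, rem=0, completes. Q0=[] Q1=[P4] Q2=[]
t=19-22: P4@Q1 runs 3, rem=0, completes. Q0=[] Q1=[] Q2=[]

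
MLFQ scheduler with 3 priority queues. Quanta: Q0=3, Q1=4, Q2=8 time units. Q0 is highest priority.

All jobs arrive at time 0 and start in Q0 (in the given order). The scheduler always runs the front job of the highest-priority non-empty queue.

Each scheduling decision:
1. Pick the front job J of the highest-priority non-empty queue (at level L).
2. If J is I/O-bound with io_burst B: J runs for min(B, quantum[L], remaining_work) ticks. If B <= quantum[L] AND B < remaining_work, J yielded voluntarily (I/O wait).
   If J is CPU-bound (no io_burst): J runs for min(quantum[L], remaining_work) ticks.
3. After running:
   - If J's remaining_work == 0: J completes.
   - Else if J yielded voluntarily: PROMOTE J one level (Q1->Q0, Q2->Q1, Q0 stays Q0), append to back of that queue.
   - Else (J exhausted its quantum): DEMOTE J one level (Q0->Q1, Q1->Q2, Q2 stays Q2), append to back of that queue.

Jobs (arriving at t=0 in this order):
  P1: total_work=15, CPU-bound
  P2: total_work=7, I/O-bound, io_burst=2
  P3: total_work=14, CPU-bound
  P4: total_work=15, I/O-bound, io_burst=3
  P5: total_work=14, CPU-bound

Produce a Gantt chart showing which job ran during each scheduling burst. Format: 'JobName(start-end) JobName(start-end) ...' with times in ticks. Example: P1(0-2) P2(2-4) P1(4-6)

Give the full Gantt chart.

t=0-3: P1@Q0 runs 3, rem=12, quantum used, demote→Q1. Q0=[P2,P3,P4,P5] Q1=[P1] Q2=[]
t=3-5: P2@Q0 runs 2, rem=5, I/O yield, promote→Q0. Q0=[P3,P4,P5,P2] Q1=[P1] Q2=[]
t=5-8: P3@Q0 runs 3, rem=11, quantum used, demote→Q1. Q0=[P4,P5,P2] Q1=[P1,P3] Q2=[]
t=8-11: P4@Q0 runs 3, rem=12, I/O yield, promote→Q0. Q0=[P5,P2,P4] Q1=[P1,P3] Q2=[]
t=11-14: P5@Q0 runs 3, rem=11, quantum used, demote→Q1. Q0=[P2,P4] Q1=[P1,P3,P5] Q2=[]
t=14-16: P2@Q0 runs 2, rem=3, I/O yield, promote→Q0. Q0=[P4,P2] Q1=[P1,P3,P5] Q2=[]
t=16-19: P4@Q0 runs 3, rem=9, I/O yield, promote→Q0. Q0=[P2,P4] Q1=[P1,P3,P5] Q2=[]
t=19-21: P2@Q0 runs 2, rem=1, I/O yield, promote→Q0. Q0=[P4,P2] Q1=[P1,P3,P5] Q2=[]
t=21-24: P4@Q0 runs 3, rem=6, I/O yield, promote→Q0. Q0=[P2,P4] Q1=[P1,P3,P5] Q2=[]
t=24-25: P2@Q0 runs 1, rem=0, completes. Q0=[P4] Q1=[P1,P3,P5] Q2=[]
t=25-28: P4@Q0 runs 3, rem=3, I/O yield, promote→Q0. Q0=[P4] Q1=[P1,P3,P5] Q2=[]
t=28-31: P4@Q0 runs 3, rem=0, completes. Q0=[] Q1=[P1,P3,P5] Q2=[]
t=31-35: P1@Q1 runs 4, rem=8, quantum used, demote→Q2. Q0=[] Q1=[P3,P5] Q2=[P1]
t=35-39: P3@Q1 runs 4, rem=7, quantum used, demote→Q2. Q0=[] Q1=[P5] Q2=[P1,P3]
t=39-43: P5@Q1 runs 4, rem=7, quantum used, demote→Q2. Q0=[] Q1=[] Q2=[P1,P3,P5]
t=43-51: P1@Q2 runs 8, rem=0, completes. Q0=[] Q1=[] Q2=[P3,P5]
t=51-58: P3@Q2 runs 7, rem=0, completes. Q0=[] Q1=[] Q2=[P5]
t=58-65: P5@Q2 runs 7, rem=0, completes. Q0=[] Q1=[] Q2=[]

Answer: P1(0-3) P2(3-5) P3(5-8) P4(8-11) P5(11-14) P2(14-16) P4(16-19) P2(19-21) P4(21-24) P2(24-25) P4(25-28) P4(28-31) P1(31-35) P3(35-39) P5(39-43) P1(43-51) P3(51-58) P5(58-65)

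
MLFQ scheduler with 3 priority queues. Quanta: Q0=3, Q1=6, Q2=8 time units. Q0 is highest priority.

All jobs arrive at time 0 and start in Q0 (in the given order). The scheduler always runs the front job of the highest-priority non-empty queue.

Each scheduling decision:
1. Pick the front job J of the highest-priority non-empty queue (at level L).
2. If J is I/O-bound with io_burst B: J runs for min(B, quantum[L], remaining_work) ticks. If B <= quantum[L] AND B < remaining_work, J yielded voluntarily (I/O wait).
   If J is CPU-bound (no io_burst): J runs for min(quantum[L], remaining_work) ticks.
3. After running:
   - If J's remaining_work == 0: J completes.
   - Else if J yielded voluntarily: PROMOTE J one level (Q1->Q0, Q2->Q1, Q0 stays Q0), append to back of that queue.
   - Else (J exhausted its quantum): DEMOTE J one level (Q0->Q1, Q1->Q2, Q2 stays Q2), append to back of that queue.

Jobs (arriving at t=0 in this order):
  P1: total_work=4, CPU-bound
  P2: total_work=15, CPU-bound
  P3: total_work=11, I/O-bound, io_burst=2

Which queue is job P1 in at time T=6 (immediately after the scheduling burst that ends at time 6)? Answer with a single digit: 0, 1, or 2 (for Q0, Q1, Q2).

t=0-3: P1@Q0 runs 3, rem=1, quantum used, demote→Q1. Q0=[P2,P3] Q1=[P1] Q2=[]
t=3-6: P2@Q0 runs 3, rem=12, quantum used, demote→Q1. Q0=[P3] Q1=[P1,P2] Q2=[]
t=6-8: P3@Q0 runs 2, rem=9, I/O yield, promote→Q0. Q0=[P3] Q1=[P1,P2] Q2=[]
t=8-10: P3@Q0 runs 2, rem=7, I/O yield, promote→Q0. Q0=[P3] Q1=[P1,P2] Q2=[]
t=10-12: P3@Q0 runs 2, rem=5, I/O yield, promote→Q0. Q0=[P3] Q1=[P1,P2] Q2=[]
t=12-14: P3@Q0 runs 2, rem=3, I/O yield, promote→Q0. Q0=[P3] Q1=[P1,P2] Q2=[]
t=14-16: P3@Q0 runs 2, rem=1, I/O yield, promote→Q0. Q0=[P3] Q1=[P1,P2] Q2=[]
t=16-17: P3@Q0 runs 1, rem=0, completes. Q0=[] Q1=[P1,P2] Q2=[]
t=17-18: P1@Q1 runs 1, rem=0, completes. Q0=[] Q1=[P2] Q2=[]
t=18-24: P2@Q1 runs 6, rem=6, quantum used, demote→Q2. Q0=[] Q1=[] Q2=[P2]
t=24-30: P2@Q2 runs 6, rem=0, completes. Q0=[] Q1=[] Q2=[]

Answer: 1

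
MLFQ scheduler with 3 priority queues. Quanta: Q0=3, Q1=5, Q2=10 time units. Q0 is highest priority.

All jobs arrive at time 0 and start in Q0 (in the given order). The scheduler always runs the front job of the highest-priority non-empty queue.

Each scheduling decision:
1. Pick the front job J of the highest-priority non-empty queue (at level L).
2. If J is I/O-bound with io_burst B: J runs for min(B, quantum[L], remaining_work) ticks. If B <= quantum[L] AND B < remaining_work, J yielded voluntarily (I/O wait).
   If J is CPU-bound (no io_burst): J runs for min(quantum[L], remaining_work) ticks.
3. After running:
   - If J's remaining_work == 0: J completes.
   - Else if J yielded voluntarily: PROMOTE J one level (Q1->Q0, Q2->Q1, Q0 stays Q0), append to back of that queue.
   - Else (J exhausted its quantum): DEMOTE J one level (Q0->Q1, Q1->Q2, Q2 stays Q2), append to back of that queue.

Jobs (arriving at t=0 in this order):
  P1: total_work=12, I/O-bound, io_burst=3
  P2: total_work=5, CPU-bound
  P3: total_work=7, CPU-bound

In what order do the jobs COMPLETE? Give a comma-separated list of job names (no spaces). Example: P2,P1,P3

t=0-3: P1@Q0 runs 3, rem=9, I/O yield, promote→Q0. Q0=[P2,P3,P1] Q1=[] Q2=[]
t=3-6: P2@Q0 runs 3, rem=2, quantum used, demote→Q1. Q0=[P3,P1] Q1=[P2] Q2=[]
t=6-9: P3@Q0 runs 3, rem=4, quantum used, demote→Q1. Q0=[P1] Q1=[P2,P3] Q2=[]
t=9-12: P1@Q0 runs 3, rem=6, I/O yield, promote→Q0. Q0=[P1] Q1=[P2,P3] Q2=[]
t=12-15: P1@Q0 runs 3, rem=3, I/O yield, promote→Q0. Q0=[P1] Q1=[P2,P3] Q2=[]
t=15-18: P1@Q0 runs 3, rem=0, completes. Q0=[] Q1=[P2,P3] Q2=[]
t=18-20: P2@Q1 runs 2, rem=0, completes. Q0=[] Q1=[P3] Q2=[]
t=20-24: P3@Q1 runs 4, rem=0, completes. Q0=[] Q1=[] Q2=[]

Answer: P1,P2,P3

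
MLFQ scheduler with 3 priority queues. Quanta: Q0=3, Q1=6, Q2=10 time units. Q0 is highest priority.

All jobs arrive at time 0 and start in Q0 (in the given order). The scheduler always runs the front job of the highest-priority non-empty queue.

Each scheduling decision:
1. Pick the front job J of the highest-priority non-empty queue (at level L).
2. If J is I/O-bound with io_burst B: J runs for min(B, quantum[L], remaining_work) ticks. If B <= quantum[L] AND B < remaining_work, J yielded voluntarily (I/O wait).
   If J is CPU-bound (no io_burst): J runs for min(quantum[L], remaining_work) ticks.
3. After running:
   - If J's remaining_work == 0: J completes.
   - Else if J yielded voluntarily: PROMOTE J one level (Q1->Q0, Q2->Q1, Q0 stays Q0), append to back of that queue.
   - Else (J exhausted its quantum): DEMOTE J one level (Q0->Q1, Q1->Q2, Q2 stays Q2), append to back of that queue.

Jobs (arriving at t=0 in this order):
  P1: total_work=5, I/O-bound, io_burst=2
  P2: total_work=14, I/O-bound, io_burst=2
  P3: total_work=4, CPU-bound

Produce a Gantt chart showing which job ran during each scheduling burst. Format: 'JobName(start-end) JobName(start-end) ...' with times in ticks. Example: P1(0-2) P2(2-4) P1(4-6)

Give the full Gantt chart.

t=0-2: P1@Q0 runs 2, rem=3, I/O yield, promote→Q0. Q0=[P2,P3,P1] Q1=[] Q2=[]
t=2-4: P2@Q0 runs 2, rem=12, I/O yield, promote→Q0. Q0=[P3,P1,P2] Q1=[] Q2=[]
t=4-7: P3@Q0 runs 3, rem=1, quantum used, demote→Q1. Q0=[P1,P2] Q1=[P3] Q2=[]
t=7-9: P1@Q0 runs 2, rem=1, I/O yield, promote→Q0. Q0=[P2,P1] Q1=[P3] Q2=[]
t=9-11: P2@Q0 runs 2, rem=10, I/O yield, promote→Q0. Q0=[P1,P2] Q1=[P3] Q2=[]
t=11-12: P1@Q0 runs 1, rem=0, completes. Q0=[P2] Q1=[P3] Q2=[]
t=12-14: P2@Q0 runs 2, rem=8, I/O yield, promote→Q0. Q0=[P2] Q1=[P3] Q2=[]
t=14-16: P2@Q0 runs 2, rem=6, I/O yield, promote→Q0. Q0=[P2] Q1=[P3] Q2=[]
t=16-18: P2@Q0 runs 2, rem=4, I/O yield, promote→Q0. Q0=[P2] Q1=[P3] Q2=[]
t=18-20: P2@Q0 runs 2, rem=2, I/O yield, promote→Q0. Q0=[P2] Q1=[P3] Q2=[]
t=20-22: P2@Q0 runs 2, rem=0, completes. Q0=[] Q1=[P3] Q2=[]
t=22-23: P3@Q1 runs 1, rem=0, completes. Q0=[] Q1=[] Q2=[]

Answer: P1(0-2) P2(2-4) P3(4-7) P1(7-9) P2(9-11) P1(11-12) P2(12-14) P2(14-16) P2(16-18) P2(18-20) P2(20-22) P3(22-23)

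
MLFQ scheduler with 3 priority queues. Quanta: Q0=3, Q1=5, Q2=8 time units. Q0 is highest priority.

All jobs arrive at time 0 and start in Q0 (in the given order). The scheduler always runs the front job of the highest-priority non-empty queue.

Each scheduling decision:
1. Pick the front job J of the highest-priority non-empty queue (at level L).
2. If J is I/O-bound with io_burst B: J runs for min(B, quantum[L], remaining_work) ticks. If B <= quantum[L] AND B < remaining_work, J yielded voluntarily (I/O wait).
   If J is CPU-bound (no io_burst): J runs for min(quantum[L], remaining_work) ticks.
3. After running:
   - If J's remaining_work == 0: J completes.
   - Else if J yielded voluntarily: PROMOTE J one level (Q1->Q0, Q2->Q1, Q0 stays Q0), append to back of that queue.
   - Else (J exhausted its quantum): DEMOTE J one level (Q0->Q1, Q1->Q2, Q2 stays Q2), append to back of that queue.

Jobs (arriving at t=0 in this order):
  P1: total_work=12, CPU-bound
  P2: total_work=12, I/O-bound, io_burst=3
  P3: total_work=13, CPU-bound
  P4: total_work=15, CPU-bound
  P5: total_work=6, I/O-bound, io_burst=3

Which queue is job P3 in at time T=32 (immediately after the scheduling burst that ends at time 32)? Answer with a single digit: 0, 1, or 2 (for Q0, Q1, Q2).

t=0-3: P1@Q0 runs 3, rem=9, quantum used, demote→Q1. Q0=[P2,P3,P4,P5] Q1=[P1] Q2=[]
t=3-6: P2@Q0 runs 3, rem=9, I/O yield, promote→Q0. Q0=[P3,P4,P5,P2] Q1=[P1] Q2=[]
t=6-9: P3@Q0 runs 3, rem=10, quantum used, demote→Q1. Q0=[P4,P5,P2] Q1=[P1,P3] Q2=[]
t=9-12: P4@Q0 runs 3, rem=12, quantum used, demote→Q1. Q0=[P5,P2] Q1=[P1,P3,P4] Q2=[]
t=12-15: P5@Q0 runs 3, rem=3, I/O yield, promote→Q0. Q0=[P2,P5] Q1=[P1,P3,P4] Q2=[]
t=15-18: P2@Q0 runs 3, rem=6, I/O yield, promote→Q0. Q0=[P5,P2] Q1=[P1,P3,P4] Q2=[]
t=18-21: P5@Q0 runs 3, rem=0, completes. Q0=[P2] Q1=[P1,P3,P4] Q2=[]
t=21-24: P2@Q0 runs 3, rem=3, I/O yield, promote→Q0. Q0=[P2] Q1=[P1,P3,P4] Q2=[]
t=24-27: P2@Q0 runs 3, rem=0, completes. Q0=[] Q1=[P1,P3,P4] Q2=[]
t=27-32: P1@Q1 runs 5, rem=4, quantum used, demote→Q2. Q0=[] Q1=[P3,P4] Q2=[P1]
t=32-37: P3@Q1 runs 5, rem=5, quantum used, demote→Q2. Q0=[] Q1=[P4] Q2=[P1,P3]
t=37-42: P4@Q1 runs 5, rem=7, quantum used, demote→Q2. Q0=[] Q1=[] Q2=[P1,P3,P4]
t=42-46: P1@Q2 runs 4, rem=0, completes. Q0=[] Q1=[] Q2=[P3,P4]
t=46-51: P3@Q2 runs 5, rem=0, completes. Q0=[] Q1=[] Q2=[P4]
t=51-58: P4@Q2 runs 7, rem=0, completes. Q0=[] Q1=[] Q2=[]

Answer: 1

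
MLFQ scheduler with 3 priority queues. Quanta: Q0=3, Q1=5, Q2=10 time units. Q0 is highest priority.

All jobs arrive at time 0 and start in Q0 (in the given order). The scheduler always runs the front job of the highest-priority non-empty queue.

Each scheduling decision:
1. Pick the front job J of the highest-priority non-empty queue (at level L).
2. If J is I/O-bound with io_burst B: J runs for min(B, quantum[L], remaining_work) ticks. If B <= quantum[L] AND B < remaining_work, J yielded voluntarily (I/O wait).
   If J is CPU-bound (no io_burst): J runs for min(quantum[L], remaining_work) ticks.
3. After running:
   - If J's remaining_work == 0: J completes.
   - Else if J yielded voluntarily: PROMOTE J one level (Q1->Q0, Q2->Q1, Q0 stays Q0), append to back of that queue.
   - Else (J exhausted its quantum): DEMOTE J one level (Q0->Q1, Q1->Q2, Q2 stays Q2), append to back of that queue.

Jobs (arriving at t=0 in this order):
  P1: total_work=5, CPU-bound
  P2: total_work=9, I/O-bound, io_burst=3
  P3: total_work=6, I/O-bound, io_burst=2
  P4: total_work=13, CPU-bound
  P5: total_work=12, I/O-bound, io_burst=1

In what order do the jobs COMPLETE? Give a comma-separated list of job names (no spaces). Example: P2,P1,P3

t=0-3: P1@Q0 runs 3, rem=2, quantum used, demote→Q1. Q0=[P2,P3,P4,P5] Q1=[P1] Q2=[]
t=3-6: P2@Q0 runs 3, rem=6, I/O yield, promote→Q0. Q0=[P3,P4,P5,P2] Q1=[P1] Q2=[]
t=6-8: P3@Q0 runs 2, rem=4, I/O yield, promote→Q0. Q0=[P4,P5,P2,P3] Q1=[P1] Q2=[]
t=8-11: P4@Q0 runs 3, rem=10, quantum used, demote→Q1. Q0=[P5,P2,P3] Q1=[P1,P4] Q2=[]
t=11-12: P5@Q0 runs 1, rem=11, I/O yield, promote→Q0. Q0=[P2,P3,P5] Q1=[P1,P4] Q2=[]
t=12-15: P2@Q0 runs 3, rem=3, I/O yield, promote→Q0. Q0=[P3,P5,P2] Q1=[P1,P4] Q2=[]
t=15-17: P3@Q0 runs 2, rem=2, I/O yield, promote→Q0. Q0=[P5,P2,P3] Q1=[P1,P4] Q2=[]
t=17-18: P5@Q0 runs 1, rem=10, I/O yield, promote→Q0. Q0=[P2,P3,P5] Q1=[P1,P4] Q2=[]
t=18-21: P2@Q0 runs 3, rem=0, completes. Q0=[P3,P5] Q1=[P1,P4] Q2=[]
t=21-23: P3@Q0 runs 2, rem=0, completes. Q0=[P5] Q1=[P1,P4] Q2=[]
t=23-24: P5@Q0 runs 1, rem=9, I/O yield, promote→Q0. Q0=[P5] Q1=[P1,P4] Q2=[]
t=24-25: P5@Q0 runs 1, rem=8, I/O yield, promote→Q0. Q0=[P5] Q1=[P1,P4] Q2=[]
t=25-26: P5@Q0 runs 1, rem=7, I/O yield, promote→Q0. Q0=[P5] Q1=[P1,P4] Q2=[]
t=26-27: P5@Q0 runs 1, rem=6, I/O yield, promote→Q0. Q0=[P5] Q1=[P1,P4] Q2=[]
t=27-28: P5@Q0 runs 1, rem=5, I/O yield, promote→Q0. Q0=[P5] Q1=[P1,P4] Q2=[]
t=28-29: P5@Q0 runs 1, rem=4, I/O yield, promote→Q0. Q0=[P5] Q1=[P1,P4] Q2=[]
t=29-30: P5@Q0 runs 1, rem=3, I/O yield, promote→Q0. Q0=[P5] Q1=[P1,P4] Q2=[]
t=30-31: P5@Q0 runs 1, rem=2, I/O yield, promote→Q0. Q0=[P5] Q1=[P1,P4] Q2=[]
t=31-32: P5@Q0 runs 1, rem=1, I/O yield, promote→Q0. Q0=[P5] Q1=[P1,P4] Q2=[]
t=32-33: P5@Q0 runs 1, rem=0, completes. Q0=[] Q1=[P1,P4] Q2=[]
t=33-35: P1@Q1 runs 2, rem=0, completes. Q0=[] Q1=[P4] Q2=[]
t=35-40: P4@Q1 runs 5, rem=5, quantum used, demote→Q2. Q0=[] Q1=[] Q2=[P4]
t=40-45: P4@Q2 runs 5, rem=0, completes. Q0=[] Q1=[] Q2=[]

Answer: P2,P3,P5,P1,P4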